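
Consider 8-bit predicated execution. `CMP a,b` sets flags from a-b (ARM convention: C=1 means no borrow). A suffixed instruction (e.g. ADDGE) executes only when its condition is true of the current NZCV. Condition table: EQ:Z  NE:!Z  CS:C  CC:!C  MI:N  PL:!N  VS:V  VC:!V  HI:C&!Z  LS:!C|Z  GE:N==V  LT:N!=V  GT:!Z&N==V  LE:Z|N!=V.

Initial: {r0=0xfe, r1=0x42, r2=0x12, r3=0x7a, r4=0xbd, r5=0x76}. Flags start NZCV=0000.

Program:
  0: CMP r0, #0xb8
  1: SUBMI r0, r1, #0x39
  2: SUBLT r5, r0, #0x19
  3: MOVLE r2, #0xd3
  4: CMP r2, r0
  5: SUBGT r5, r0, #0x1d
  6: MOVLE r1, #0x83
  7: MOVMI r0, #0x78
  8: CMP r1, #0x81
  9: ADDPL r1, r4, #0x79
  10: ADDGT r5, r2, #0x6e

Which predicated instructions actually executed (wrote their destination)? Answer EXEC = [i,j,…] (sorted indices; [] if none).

0: ✓ CMP  NZCV=0010
1: · SUBMI
2: · SUBLT
3: · MOVLE
4: ✓ CMP  NZCV=0000
5: ✓ SUBGT  r5←0xe1
6: · MOVLE
7: · MOVMI
8: ✓ CMP  NZCV=1001
9: · ADDPL
10: ✓ ADDGT  r5←0x80

EXEC = [5,10]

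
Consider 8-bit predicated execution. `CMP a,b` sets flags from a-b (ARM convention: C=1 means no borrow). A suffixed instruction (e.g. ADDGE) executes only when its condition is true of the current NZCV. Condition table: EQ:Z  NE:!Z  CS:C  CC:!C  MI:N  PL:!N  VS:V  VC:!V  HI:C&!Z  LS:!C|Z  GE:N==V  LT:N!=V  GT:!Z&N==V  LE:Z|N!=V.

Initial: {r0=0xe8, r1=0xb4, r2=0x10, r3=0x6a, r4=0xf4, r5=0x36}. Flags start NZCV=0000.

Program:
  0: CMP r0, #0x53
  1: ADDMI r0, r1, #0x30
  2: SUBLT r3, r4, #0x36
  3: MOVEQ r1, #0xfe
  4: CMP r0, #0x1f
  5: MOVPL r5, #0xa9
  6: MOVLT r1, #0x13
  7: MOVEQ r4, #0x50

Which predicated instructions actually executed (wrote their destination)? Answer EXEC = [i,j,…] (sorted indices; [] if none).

[0] flags=1010 → (cmp)
[1] flags=1010 MI?T → r0=0xe4
[2] flags=1010 LT?T → r3=0xbe
[3] flags=1010 EQ?F → skip
[4] flags=1010 → (cmp)
[5] flags=1010 PL?F → skip
[6] flags=1010 LT?T → r1=0x13
[7] flags=1010 EQ?F → skip

EXEC = [1,2,6]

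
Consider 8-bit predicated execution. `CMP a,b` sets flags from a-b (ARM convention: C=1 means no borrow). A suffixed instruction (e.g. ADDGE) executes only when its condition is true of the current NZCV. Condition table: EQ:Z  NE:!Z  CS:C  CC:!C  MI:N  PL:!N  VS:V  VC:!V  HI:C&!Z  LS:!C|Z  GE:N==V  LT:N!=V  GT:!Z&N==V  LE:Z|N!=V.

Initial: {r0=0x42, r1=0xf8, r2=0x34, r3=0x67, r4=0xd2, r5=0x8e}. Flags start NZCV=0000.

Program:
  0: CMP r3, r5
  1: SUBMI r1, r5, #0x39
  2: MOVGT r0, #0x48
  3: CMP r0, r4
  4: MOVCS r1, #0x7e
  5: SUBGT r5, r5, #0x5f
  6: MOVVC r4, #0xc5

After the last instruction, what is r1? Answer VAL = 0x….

[0] flags=1001 → (cmp)
[1] flags=1001 MI?T → r1=0x55
[2] flags=1001 GT?T → r0=0x48
[3] flags=0000 → (cmp)
[4] flags=0000 CS?F → skip
[5] flags=0000 GT?T → r5=0x2f
[6] flags=0000 VC?T → r4=0xc5

VAL = 0x55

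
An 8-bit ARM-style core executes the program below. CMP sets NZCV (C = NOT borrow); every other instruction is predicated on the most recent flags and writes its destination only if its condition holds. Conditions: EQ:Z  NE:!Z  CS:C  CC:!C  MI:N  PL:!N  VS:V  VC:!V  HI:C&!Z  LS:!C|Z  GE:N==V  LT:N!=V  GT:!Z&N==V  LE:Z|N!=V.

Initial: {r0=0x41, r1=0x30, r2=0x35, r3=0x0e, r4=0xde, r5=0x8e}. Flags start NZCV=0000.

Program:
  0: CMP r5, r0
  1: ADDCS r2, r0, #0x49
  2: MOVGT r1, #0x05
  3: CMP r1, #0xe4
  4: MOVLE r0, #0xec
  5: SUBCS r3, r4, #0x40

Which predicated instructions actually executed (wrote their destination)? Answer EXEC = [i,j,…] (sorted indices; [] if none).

EXEC = [1]

[0] flags=0011 → (cmp)
[1] flags=0011 CS?T → r2=0x8a
[2] flags=0011 GT?F → skip
[3] flags=0000 → (cmp)
[4] flags=0000 LE?F → skip
[5] flags=0000 CS?F → skip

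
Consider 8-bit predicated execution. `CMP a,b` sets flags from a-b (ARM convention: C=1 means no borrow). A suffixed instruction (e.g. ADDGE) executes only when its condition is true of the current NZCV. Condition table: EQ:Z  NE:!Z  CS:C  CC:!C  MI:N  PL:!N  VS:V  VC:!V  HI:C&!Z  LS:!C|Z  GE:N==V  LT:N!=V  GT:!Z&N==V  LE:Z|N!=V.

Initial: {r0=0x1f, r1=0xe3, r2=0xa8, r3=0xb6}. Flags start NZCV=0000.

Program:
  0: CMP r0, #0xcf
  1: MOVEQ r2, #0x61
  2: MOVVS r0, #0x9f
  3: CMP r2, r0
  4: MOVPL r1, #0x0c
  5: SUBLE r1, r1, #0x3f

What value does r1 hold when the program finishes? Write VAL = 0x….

[0] flags=0000 → (cmp)
[1] flags=0000 EQ?F → skip
[2] flags=0000 VS?F → skip
[3] flags=1010 → (cmp)
[4] flags=1010 PL?F → skip
[5] flags=1010 LE?T → r1=0xa4

VAL = 0xa4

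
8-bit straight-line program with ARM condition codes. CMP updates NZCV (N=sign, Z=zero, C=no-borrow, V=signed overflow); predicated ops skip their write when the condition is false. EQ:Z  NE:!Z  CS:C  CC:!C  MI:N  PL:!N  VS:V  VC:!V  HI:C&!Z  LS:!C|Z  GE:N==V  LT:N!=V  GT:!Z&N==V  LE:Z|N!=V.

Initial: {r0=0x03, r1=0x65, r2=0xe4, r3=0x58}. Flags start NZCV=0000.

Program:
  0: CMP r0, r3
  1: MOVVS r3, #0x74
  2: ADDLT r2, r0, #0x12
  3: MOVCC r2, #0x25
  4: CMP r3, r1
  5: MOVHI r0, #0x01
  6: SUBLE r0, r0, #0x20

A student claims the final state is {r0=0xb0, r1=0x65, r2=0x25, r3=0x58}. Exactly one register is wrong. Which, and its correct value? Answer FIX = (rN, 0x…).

0: ✓ CMP  NZCV=1000
1: · MOVVS
2: ✓ ADDLT  r2←0x15
3: ✓ MOVCC  r2←0x25
4: ✓ CMP  NZCV=1000
5: · MOVHI
6: ✓ SUBLE  r0←0xe3

FIX = (r0, 0xe3)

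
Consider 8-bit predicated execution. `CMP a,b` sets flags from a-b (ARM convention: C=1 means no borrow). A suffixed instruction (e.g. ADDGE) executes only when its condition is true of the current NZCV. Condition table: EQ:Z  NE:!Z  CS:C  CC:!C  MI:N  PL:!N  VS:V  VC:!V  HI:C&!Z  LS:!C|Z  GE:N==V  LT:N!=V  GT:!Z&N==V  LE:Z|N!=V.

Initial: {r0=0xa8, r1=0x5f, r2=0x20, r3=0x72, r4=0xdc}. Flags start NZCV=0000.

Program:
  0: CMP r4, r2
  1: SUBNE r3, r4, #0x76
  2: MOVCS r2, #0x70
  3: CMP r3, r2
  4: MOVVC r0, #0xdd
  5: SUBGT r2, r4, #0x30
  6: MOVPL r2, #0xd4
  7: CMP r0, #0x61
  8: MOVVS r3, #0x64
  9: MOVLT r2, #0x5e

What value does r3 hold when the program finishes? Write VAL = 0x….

VAL = 0x64

0: ✓ CMP  NZCV=1010
1: ✓ SUBNE  r3←0x66
2: ✓ MOVCS  r2←0x70
3: ✓ CMP  NZCV=1000
4: ✓ MOVVC  r0←0xdd
5: · SUBGT
6: · MOVPL
7: ✓ CMP  NZCV=0011
8: ✓ MOVVS  r3←0x64
9: ✓ MOVLT  r2←0x5e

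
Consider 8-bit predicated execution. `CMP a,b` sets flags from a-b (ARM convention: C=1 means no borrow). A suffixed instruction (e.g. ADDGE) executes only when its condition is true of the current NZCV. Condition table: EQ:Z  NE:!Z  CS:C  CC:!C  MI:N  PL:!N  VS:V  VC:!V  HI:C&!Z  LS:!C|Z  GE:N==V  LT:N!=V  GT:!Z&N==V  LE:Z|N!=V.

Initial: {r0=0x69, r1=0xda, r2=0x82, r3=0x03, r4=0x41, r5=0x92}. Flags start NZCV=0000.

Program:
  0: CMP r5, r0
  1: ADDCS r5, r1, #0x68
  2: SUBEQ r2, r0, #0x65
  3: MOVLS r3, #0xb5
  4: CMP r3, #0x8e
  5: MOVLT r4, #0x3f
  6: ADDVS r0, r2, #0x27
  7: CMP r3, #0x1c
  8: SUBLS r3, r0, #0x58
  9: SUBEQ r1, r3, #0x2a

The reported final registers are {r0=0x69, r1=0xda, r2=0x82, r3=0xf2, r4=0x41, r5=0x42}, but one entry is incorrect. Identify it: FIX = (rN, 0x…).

[0] flags=0011 → (cmp)
[1] flags=0011 CS?T → r5=0x42
[2] flags=0011 EQ?F → skip
[3] flags=0011 LS?F → skip
[4] flags=0000 → (cmp)
[5] flags=0000 LT?F → skip
[6] flags=0000 VS?F → skip
[7] flags=1000 → (cmp)
[8] flags=1000 LS?T → r3=0x11
[9] flags=1000 EQ?F → skip

FIX = (r3, 0x11)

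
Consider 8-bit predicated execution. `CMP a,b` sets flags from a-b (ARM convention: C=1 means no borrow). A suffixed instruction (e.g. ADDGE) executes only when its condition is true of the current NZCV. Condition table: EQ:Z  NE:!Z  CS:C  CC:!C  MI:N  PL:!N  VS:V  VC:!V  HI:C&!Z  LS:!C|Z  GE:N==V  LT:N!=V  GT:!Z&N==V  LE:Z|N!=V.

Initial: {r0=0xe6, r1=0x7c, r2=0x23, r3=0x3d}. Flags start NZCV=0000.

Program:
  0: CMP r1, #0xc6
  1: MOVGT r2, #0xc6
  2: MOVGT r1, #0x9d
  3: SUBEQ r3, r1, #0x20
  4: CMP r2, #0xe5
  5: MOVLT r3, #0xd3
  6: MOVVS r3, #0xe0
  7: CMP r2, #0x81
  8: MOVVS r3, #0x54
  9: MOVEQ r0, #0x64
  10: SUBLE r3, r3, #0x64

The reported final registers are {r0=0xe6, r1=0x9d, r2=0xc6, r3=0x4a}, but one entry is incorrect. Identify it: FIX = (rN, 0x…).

[0] flags=1001 → (cmp)
[1] flags=1001 GT?T → r2=0xc6
[2] flags=1001 GT?T → r1=0x9d
[3] flags=1001 EQ?F → skip
[4] flags=1000 → (cmp)
[5] flags=1000 LT?T → r3=0xd3
[6] flags=1000 VS?F → skip
[7] flags=0010 → (cmp)
[8] flags=0010 VS?F → skip
[9] flags=0010 EQ?F → skip
[10] flags=0010 LE?F → skip

FIX = (r3, 0xd3)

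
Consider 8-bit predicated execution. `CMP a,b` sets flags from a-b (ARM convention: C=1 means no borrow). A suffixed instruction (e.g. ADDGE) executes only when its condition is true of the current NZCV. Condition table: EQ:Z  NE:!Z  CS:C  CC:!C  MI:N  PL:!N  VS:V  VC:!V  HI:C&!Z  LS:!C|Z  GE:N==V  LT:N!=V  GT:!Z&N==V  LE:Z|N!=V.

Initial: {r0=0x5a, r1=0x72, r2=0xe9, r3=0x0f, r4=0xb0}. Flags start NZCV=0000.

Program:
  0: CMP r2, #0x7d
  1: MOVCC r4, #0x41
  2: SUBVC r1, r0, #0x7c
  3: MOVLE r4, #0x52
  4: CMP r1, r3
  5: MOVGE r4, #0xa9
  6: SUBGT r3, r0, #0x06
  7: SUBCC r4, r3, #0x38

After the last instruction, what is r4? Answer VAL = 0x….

VAL = 0xa9

0: ✓ CMP  NZCV=0011
1: · MOVCC
2: · SUBVC
3: ✓ MOVLE  r4←0x52
4: ✓ CMP  NZCV=0010
5: ✓ MOVGE  r4←0xa9
6: ✓ SUBGT  r3←0x54
7: · SUBCC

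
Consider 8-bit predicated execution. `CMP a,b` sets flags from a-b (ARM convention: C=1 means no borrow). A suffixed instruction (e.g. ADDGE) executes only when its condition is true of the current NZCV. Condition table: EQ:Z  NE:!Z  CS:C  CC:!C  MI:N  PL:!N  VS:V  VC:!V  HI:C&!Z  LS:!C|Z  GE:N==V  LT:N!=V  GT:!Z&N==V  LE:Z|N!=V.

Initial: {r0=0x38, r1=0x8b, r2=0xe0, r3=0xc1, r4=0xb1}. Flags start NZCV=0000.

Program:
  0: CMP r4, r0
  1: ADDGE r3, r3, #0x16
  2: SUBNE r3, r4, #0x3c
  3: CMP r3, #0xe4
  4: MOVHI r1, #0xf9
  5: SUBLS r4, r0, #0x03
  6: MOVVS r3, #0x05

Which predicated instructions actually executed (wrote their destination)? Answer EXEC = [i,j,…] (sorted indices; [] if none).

EXEC = [2,5,6]

[0] flags=0011 → (cmp)
[1] flags=0011 GE?F → skip
[2] flags=0011 NE?T → r3=0x75
[3] flags=1001 → (cmp)
[4] flags=1001 HI?F → skip
[5] flags=1001 LS?T → r4=0x35
[6] flags=1001 VS?T → r3=0x05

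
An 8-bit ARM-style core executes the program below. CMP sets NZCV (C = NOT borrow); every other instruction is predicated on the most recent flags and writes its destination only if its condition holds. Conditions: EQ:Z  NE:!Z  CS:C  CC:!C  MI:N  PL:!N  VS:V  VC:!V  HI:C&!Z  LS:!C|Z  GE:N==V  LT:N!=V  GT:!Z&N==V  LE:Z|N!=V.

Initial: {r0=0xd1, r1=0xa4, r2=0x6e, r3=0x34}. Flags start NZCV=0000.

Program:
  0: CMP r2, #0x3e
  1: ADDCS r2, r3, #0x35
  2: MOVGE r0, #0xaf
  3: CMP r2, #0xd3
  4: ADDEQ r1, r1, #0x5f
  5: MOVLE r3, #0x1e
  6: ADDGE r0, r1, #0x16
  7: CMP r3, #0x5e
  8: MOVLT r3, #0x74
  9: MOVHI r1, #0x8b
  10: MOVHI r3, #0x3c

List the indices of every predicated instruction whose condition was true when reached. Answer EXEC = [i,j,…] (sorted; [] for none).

EXEC = [1,2,6,8]

0: ✓ CMP  NZCV=0010
1: ✓ ADDCS  r2←0x69
2: ✓ MOVGE  r0←0xaf
3: ✓ CMP  NZCV=1001
4: · ADDEQ
5: · MOVLE
6: ✓ ADDGE  r0←0xba
7: ✓ CMP  NZCV=1000
8: ✓ MOVLT  r3←0x74
9: · MOVHI
10: · MOVHI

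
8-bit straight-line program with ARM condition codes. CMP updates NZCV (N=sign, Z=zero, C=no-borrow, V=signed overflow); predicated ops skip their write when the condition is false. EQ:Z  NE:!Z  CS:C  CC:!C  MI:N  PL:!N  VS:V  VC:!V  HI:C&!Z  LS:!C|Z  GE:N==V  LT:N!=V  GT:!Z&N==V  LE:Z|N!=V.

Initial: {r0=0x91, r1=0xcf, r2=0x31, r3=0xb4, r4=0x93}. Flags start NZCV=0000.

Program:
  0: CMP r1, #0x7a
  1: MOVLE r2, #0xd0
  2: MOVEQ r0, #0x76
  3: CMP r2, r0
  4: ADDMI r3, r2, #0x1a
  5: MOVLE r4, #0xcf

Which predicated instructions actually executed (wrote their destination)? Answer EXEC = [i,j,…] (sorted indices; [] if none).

0: ✓ CMP  NZCV=0011
1: ✓ MOVLE  r2←0xd0
2: · MOVEQ
3: ✓ CMP  NZCV=0010
4: · ADDMI
5: · MOVLE

EXEC = [1]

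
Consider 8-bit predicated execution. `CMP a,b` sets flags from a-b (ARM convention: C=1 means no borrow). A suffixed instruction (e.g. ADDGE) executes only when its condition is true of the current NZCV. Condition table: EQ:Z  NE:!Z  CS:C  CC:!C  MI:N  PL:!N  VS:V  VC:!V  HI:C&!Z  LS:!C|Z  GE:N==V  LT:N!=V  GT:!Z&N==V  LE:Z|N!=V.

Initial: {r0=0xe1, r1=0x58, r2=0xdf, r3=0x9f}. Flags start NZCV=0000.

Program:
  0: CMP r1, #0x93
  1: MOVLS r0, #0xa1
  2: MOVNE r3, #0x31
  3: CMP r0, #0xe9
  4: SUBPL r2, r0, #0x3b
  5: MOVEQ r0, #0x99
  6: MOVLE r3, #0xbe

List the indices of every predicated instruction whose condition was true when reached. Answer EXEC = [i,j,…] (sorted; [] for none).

EXEC = [1,2,6]

[0] flags=1001 → (cmp)
[1] flags=1001 LS?T → r0=0xa1
[2] flags=1001 NE?T → r3=0x31
[3] flags=1000 → (cmp)
[4] flags=1000 PL?F → skip
[5] flags=1000 EQ?F → skip
[6] flags=1000 LE?T → r3=0xbe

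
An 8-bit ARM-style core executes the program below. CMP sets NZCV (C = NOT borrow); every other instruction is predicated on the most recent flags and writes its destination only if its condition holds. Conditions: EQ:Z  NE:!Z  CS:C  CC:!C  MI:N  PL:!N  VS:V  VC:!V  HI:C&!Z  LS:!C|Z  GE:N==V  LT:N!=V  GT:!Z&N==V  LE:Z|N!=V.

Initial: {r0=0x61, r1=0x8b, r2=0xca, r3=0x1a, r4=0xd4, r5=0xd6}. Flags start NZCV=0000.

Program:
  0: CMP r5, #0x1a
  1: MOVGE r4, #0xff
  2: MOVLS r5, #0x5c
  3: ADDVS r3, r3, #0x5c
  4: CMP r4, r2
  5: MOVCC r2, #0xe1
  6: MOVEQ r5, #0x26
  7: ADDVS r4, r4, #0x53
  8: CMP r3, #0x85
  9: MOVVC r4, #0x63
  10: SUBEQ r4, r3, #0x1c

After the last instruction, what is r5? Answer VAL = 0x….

[0] flags=1010 → (cmp)
[1] flags=1010 GE?F → skip
[2] flags=1010 LS?F → skip
[3] flags=1010 VS?F → skip
[4] flags=0010 → (cmp)
[5] flags=0010 CC?F → skip
[6] flags=0010 EQ?F → skip
[7] flags=0010 VS?F → skip
[8] flags=1001 → (cmp)
[9] flags=1001 VC?F → skip
[10] flags=1001 EQ?F → skip

VAL = 0xd6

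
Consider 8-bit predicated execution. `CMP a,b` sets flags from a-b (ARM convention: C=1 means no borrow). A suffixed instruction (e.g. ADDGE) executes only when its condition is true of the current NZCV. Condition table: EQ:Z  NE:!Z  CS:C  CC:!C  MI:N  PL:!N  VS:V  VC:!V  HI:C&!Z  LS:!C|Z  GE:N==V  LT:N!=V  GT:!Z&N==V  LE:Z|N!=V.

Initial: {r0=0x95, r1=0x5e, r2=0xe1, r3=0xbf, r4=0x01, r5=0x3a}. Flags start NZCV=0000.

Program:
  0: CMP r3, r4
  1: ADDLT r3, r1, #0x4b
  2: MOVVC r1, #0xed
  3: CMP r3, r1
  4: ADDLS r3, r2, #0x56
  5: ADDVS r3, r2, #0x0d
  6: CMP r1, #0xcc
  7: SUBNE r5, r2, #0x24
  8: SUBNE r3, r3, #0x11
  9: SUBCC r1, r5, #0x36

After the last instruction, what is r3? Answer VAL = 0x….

VAL = 0x26

[0] flags=1010 → (cmp)
[1] flags=1010 LT?T → r3=0xa9
[2] flags=1010 VC?T → r1=0xed
[3] flags=1000 → (cmp)
[4] flags=1000 LS?T → r3=0x37
[5] flags=1000 VS?F → skip
[6] flags=0010 → (cmp)
[7] flags=0010 NE?T → r5=0xbd
[8] flags=0010 NE?T → r3=0x26
[9] flags=0010 CC?F → skip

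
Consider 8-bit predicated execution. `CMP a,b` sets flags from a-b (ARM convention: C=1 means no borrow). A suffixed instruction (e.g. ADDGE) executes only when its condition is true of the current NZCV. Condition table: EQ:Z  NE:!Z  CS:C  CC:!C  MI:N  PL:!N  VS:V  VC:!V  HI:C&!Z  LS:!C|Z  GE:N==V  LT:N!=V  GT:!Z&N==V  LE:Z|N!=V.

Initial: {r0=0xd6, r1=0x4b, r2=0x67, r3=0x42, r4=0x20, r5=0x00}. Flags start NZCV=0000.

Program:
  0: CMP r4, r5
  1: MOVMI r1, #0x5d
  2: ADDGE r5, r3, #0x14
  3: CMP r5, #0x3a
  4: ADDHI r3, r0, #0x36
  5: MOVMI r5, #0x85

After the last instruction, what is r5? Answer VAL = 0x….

VAL = 0x56

0: ✓ CMP  NZCV=0010
1: · MOVMI
2: ✓ ADDGE  r5←0x56
3: ✓ CMP  NZCV=0010
4: ✓ ADDHI  r3←0x0c
5: · MOVMI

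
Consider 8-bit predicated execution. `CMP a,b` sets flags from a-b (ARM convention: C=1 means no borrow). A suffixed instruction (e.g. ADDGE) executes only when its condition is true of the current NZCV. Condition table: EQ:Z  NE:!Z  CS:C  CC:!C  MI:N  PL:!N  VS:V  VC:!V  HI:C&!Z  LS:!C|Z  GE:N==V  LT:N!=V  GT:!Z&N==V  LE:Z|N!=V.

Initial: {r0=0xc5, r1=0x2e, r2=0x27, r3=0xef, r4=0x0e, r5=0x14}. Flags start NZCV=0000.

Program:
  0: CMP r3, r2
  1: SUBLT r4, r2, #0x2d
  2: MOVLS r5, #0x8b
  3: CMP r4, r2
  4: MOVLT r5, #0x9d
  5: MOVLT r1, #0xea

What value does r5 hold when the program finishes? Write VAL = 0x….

0: ✓ CMP  NZCV=1010
1: ✓ SUBLT  r4←0xfa
2: · MOVLS
3: ✓ CMP  NZCV=1010
4: ✓ MOVLT  r5←0x9d
5: ✓ MOVLT  r1←0xea

VAL = 0x9d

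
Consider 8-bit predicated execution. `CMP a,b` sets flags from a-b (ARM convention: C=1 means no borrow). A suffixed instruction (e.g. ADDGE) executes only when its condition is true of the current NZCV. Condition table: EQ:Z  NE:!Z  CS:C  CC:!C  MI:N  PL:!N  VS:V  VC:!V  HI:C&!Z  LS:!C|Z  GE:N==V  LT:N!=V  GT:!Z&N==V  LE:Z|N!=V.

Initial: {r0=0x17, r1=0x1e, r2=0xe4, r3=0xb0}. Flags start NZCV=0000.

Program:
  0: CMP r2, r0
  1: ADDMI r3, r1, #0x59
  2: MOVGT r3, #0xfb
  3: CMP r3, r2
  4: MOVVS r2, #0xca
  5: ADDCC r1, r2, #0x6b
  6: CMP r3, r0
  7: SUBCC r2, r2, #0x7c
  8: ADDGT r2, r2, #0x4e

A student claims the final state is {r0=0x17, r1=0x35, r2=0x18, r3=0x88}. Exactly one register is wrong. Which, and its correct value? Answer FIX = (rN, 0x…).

[0] flags=1010 → (cmp)
[1] flags=1010 MI?T → r3=0x77
[2] flags=1010 GT?F → skip
[3] flags=1001 → (cmp)
[4] flags=1001 VS?T → r2=0xca
[5] flags=1001 CC?T → r1=0x35
[6] flags=0010 → (cmp)
[7] flags=0010 CC?F → skip
[8] flags=0010 GT?T → r2=0x18

FIX = (r3, 0x77)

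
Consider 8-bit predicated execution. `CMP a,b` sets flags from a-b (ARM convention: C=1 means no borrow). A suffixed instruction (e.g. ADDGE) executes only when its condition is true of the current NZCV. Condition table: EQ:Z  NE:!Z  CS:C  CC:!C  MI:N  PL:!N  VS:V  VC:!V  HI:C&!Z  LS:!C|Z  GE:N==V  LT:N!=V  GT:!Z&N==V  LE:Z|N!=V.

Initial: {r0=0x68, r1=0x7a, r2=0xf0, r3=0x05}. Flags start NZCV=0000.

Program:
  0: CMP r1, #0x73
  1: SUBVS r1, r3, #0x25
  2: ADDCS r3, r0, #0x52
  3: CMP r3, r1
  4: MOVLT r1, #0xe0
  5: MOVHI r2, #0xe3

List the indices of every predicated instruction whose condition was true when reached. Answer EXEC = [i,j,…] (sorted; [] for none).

[0] flags=0010 → (cmp)
[1] flags=0010 VS?F → skip
[2] flags=0010 CS?T → r3=0xba
[3] flags=0011 → (cmp)
[4] flags=0011 LT?T → r1=0xe0
[5] flags=0011 HI?T → r2=0xe3

EXEC = [2,4,5]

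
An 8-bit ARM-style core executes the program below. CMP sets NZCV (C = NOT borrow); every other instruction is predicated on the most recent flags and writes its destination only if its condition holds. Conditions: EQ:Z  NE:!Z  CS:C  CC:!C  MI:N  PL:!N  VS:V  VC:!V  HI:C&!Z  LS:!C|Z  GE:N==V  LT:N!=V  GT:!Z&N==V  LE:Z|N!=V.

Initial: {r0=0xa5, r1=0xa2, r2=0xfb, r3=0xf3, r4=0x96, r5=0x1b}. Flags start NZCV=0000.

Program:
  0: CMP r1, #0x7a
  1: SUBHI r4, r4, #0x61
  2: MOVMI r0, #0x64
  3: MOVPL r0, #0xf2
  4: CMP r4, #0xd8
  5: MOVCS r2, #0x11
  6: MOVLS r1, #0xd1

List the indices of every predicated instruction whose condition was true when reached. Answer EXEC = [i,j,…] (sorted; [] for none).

[0] flags=0011 → (cmp)
[1] flags=0011 HI?T → r4=0x35
[2] flags=0011 MI?F → skip
[3] flags=0011 PL?T → r0=0xf2
[4] flags=0000 → (cmp)
[5] flags=0000 CS?F → skip
[6] flags=0000 LS?T → r1=0xd1

EXEC = [1,3,6]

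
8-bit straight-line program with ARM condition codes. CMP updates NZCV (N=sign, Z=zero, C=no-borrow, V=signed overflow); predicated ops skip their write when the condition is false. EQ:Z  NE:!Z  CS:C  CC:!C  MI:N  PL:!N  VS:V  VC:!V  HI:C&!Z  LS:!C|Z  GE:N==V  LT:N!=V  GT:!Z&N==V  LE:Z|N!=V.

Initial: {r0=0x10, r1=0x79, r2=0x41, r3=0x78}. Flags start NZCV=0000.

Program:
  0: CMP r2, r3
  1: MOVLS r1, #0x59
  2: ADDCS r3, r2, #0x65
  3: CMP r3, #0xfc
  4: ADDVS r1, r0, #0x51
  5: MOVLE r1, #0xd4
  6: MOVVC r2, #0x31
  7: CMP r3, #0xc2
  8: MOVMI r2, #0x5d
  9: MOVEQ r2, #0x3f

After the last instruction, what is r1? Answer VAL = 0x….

VAL = 0x59

0: ✓ CMP  NZCV=1000
1: ✓ MOVLS  r1←0x59
2: · ADDCS
3: ✓ CMP  NZCV=0000
4: · ADDVS
5: · MOVLE
6: ✓ MOVVC  r2←0x31
7: ✓ CMP  NZCV=1001
8: ✓ MOVMI  r2←0x5d
9: · MOVEQ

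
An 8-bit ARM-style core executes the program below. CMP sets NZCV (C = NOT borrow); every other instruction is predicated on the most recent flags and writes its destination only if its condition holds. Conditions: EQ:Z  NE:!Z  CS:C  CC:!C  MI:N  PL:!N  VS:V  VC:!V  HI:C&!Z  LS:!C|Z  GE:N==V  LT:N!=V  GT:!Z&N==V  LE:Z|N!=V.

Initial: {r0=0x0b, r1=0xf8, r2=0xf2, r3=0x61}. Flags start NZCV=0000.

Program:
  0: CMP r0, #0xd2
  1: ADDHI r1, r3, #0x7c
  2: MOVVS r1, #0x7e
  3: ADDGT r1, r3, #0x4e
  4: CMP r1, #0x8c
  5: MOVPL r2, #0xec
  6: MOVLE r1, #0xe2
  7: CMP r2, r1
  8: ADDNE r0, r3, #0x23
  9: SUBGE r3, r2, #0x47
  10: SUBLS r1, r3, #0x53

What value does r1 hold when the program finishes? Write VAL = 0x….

[0] flags=0000 → (cmp)
[1] flags=0000 HI?F → skip
[2] flags=0000 VS?F → skip
[3] flags=0000 GT?T → r1=0xaf
[4] flags=0010 → (cmp)
[5] flags=0010 PL?T → r2=0xec
[6] flags=0010 LE?F → skip
[7] flags=0010 → (cmp)
[8] flags=0010 NE?T → r0=0x84
[9] flags=0010 GE?T → r3=0xa5
[10] flags=0010 LS?F → skip

VAL = 0xaf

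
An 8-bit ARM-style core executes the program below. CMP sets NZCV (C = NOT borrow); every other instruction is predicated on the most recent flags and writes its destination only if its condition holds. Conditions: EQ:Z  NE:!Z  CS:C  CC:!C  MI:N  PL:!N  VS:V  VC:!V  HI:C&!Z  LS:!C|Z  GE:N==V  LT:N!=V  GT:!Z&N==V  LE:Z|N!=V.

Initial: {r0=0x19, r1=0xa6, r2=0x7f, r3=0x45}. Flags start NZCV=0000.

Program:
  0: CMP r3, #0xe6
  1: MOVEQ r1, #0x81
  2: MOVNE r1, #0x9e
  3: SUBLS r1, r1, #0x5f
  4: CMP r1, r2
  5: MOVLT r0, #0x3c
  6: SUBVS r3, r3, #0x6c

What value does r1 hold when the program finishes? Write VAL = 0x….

[0] flags=0000 → (cmp)
[1] flags=0000 EQ?F → skip
[2] flags=0000 NE?T → r1=0x9e
[3] flags=0000 LS?T → r1=0x3f
[4] flags=1000 → (cmp)
[5] flags=1000 LT?T → r0=0x3c
[6] flags=1000 VS?F → skip

VAL = 0x3f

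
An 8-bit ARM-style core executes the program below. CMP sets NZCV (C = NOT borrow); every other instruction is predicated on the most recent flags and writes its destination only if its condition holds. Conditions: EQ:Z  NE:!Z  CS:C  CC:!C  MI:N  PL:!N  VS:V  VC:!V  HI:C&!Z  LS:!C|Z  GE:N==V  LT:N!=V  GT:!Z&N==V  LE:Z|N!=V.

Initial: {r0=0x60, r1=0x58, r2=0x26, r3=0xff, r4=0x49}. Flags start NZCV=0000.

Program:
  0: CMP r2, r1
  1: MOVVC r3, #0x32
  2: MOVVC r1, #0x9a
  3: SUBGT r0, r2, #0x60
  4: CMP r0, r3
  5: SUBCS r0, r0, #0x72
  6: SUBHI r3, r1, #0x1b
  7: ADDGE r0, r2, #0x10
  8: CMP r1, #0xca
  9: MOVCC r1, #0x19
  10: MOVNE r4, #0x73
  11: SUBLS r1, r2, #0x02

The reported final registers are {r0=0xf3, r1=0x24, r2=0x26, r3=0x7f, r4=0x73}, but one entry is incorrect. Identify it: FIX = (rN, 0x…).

[0] flags=1000 → (cmp)
[1] flags=1000 VC?T → r3=0x32
[2] flags=1000 VC?T → r1=0x9a
[3] flags=1000 GT?F → skip
[4] flags=0010 → (cmp)
[5] flags=0010 CS?T → r0=0xee
[6] flags=0010 HI?T → r3=0x7f
[7] flags=0010 GE?T → r0=0x36
[8] flags=1000 → (cmp)
[9] flags=1000 CC?T → r1=0x19
[10] flags=1000 NE?T → r4=0x73
[11] flags=1000 LS?T → r1=0x24

FIX = (r0, 0x36)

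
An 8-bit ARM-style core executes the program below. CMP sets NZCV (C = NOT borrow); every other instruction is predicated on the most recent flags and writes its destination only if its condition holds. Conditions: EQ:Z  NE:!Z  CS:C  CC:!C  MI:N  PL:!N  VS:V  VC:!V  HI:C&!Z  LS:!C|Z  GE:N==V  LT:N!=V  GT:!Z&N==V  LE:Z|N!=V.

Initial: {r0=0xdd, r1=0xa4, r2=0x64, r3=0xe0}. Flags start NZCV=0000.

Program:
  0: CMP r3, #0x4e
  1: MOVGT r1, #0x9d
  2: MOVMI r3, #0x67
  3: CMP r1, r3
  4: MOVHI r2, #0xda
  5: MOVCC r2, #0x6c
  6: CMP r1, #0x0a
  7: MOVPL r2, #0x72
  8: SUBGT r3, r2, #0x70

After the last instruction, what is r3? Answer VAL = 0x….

VAL = 0x67

0: ✓ CMP  NZCV=1010
1: · MOVGT
2: ✓ MOVMI  r3←0x67
3: ✓ CMP  NZCV=0011
4: ✓ MOVHI  r2←0xda
5: · MOVCC
6: ✓ CMP  NZCV=1010
7: · MOVPL
8: · SUBGT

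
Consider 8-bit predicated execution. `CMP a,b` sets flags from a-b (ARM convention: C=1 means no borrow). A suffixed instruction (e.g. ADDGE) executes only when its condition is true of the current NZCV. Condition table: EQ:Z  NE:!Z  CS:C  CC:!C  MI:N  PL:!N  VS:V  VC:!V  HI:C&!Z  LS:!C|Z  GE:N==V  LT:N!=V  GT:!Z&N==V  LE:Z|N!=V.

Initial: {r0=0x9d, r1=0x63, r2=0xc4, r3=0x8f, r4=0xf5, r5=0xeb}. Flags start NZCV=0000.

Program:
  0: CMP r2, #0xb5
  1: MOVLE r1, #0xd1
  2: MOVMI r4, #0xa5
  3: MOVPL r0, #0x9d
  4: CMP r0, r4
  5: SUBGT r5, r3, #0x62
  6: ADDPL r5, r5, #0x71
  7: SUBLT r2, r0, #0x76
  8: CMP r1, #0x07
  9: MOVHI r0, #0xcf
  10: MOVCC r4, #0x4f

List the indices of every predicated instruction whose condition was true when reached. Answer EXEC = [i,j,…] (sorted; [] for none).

0: ✓ CMP  NZCV=0010
1: · MOVLE
2: · MOVMI
3: ✓ MOVPL  r0←0x9d
4: ✓ CMP  NZCV=1000
5: · SUBGT
6: · ADDPL
7: ✓ SUBLT  r2←0x27
8: ✓ CMP  NZCV=0010
9: ✓ MOVHI  r0←0xcf
10: · MOVCC

EXEC = [3,7,9]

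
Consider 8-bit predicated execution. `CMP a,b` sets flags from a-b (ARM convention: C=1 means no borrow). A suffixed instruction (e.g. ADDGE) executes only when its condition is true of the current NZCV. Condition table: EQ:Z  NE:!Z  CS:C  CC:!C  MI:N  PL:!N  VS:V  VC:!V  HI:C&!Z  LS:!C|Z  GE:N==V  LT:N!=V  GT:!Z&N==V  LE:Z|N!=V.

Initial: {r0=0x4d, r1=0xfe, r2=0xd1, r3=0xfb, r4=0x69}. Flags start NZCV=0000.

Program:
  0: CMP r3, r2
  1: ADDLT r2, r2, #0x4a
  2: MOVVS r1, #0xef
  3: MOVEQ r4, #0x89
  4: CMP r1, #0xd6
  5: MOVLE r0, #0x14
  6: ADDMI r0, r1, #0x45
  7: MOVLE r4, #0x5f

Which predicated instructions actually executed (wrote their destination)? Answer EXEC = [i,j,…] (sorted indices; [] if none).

EXEC = []

0: ✓ CMP  NZCV=0010
1: · ADDLT
2: · MOVVS
3: · MOVEQ
4: ✓ CMP  NZCV=0010
5: · MOVLE
6: · ADDMI
7: · MOVLE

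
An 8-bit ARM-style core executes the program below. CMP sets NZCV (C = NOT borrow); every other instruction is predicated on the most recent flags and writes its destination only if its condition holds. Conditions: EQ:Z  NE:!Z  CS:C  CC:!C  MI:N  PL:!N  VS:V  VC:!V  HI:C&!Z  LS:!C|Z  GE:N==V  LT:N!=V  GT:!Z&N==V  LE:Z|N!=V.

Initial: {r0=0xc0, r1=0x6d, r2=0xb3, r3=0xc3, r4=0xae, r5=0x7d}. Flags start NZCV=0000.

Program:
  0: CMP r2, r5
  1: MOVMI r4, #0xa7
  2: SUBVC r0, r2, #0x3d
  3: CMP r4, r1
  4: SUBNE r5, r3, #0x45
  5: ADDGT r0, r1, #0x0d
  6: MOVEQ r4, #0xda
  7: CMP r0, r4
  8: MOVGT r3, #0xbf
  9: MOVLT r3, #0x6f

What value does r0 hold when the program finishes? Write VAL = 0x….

VAL = 0xc0

0: ✓ CMP  NZCV=0011
1: · MOVMI
2: · SUBVC
3: ✓ CMP  NZCV=0011
4: ✓ SUBNE  r5←0x7e
5: · ADDGT
6: · MOVEQ
7: ✓ CMP  NZCV=0010
8: ✓ MOVGT  r3←0xbf
9: · MOVLT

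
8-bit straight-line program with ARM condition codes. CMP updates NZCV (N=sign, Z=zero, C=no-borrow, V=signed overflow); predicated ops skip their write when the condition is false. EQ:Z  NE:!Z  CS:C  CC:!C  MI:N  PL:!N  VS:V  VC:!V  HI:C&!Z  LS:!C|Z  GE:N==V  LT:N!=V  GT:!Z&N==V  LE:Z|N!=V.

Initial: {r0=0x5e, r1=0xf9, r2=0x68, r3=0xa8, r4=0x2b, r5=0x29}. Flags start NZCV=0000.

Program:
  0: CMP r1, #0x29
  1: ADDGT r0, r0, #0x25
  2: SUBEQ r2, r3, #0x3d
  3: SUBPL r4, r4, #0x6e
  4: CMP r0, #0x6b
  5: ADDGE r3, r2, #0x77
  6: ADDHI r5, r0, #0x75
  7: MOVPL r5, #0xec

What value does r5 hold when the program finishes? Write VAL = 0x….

0: ✓ CMP  NZCV=1010
1: · ADDGT
2: · SUBEQ
3: · SUBPL
4: ✓ CMP  NZCV=1000
5: · ADDGE
6: · ADDHI
7: · MOVPL

VAL = 0x29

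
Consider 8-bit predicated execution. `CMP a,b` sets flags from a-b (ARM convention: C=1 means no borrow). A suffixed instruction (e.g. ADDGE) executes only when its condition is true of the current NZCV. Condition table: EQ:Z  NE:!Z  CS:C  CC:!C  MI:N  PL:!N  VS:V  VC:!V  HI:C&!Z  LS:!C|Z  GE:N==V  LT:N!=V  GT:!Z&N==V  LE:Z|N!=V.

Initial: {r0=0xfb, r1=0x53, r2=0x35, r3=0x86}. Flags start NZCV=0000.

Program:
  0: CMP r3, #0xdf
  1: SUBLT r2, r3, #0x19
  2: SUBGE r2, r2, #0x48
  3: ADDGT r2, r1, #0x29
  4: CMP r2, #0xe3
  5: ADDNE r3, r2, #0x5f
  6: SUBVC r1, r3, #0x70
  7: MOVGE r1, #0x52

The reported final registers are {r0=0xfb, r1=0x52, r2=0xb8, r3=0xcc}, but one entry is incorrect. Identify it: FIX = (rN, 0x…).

[0] flags=1000 → (cmp)
[1] flags=1000 LT?T → r2=0x6d
[2] flags=1000 GE?F → skip
[3] flags=1000 GT?F → skip
[4] flags=1001 → (cmp)
[5] flags=1001 NE?T → r3=0xcc
[6] flags=1001 VC?F → skip
[7] flags=1001 GE?T → r1=0x52

FIX = (r2, 0x6d)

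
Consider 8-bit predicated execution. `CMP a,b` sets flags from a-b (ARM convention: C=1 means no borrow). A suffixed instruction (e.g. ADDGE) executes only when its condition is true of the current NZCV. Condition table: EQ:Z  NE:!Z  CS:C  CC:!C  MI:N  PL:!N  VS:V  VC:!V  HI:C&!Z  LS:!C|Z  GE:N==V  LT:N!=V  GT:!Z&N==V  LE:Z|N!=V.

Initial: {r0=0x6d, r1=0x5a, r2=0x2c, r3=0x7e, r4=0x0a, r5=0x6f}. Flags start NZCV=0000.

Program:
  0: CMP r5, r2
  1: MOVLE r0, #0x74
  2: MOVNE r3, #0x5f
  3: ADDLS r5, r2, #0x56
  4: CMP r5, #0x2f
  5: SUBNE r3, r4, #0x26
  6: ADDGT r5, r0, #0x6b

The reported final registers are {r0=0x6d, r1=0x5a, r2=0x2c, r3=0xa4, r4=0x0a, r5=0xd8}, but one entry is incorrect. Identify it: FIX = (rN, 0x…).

0: ✓ CMP  NZCV=0010
1: · MOVLE
2: ✓ MOVNE  r3←0x5f
3: · ADDLS
4: ✓ CMP  NZCV=0010
5: ✓ SUBNE  r3←0xe4
6: ✓ ADDGT  r5←0xd8

FIX = (r3, 0xe4)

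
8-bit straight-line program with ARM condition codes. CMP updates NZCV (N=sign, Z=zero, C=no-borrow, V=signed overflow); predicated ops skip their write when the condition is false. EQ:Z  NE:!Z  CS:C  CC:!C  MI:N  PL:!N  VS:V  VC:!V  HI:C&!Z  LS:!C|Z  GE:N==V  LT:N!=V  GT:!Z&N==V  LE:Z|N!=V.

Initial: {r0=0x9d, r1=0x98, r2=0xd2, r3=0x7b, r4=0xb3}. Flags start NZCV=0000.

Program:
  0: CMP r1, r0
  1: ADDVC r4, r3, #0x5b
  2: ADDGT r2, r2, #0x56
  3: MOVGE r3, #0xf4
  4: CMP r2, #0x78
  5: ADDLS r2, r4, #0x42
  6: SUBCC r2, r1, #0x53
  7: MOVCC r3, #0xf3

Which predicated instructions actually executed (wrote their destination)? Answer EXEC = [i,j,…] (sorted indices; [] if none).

EXEC = [1]

0: ✓ CMP  NZCV=1000
1: ✓ ADDVC  r4←0xd6
2: · ADDGT
3: · MOVGE
4: ✓ CMP  NZCV=0011
5: · ADDLS
6: · SUBCC
7: · MOVCC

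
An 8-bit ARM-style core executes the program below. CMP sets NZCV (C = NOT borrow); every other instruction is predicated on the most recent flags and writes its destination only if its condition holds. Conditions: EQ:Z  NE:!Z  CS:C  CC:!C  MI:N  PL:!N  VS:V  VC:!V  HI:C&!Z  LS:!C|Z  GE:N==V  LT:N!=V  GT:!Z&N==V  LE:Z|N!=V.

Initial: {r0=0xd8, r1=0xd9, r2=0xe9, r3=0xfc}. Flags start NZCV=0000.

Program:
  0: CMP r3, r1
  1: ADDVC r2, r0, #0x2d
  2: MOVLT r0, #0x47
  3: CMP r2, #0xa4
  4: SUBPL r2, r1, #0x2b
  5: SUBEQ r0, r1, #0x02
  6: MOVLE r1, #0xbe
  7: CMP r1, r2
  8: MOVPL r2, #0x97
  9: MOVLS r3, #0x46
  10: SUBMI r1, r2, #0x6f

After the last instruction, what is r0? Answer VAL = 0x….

VAL = 0xd8

[0] flags=0010 → (cmp)
[1] flags=0010 VC?T → r2=0x05
[2] flags=0010 LT?F → skip
[3] flags=0000 → (cmp)
[4] flags=0000 PL?T → r2=0xae
[5] flags=0000 EQ?F → skip
[6] flags=0000 LE?F → skip
[7] flags=0010 → (cmp)
[8] flags=0010 PL?T → r2=0x97
[9] flags=0010 LS?F → skip
[10] flags=0010 MI?F → skip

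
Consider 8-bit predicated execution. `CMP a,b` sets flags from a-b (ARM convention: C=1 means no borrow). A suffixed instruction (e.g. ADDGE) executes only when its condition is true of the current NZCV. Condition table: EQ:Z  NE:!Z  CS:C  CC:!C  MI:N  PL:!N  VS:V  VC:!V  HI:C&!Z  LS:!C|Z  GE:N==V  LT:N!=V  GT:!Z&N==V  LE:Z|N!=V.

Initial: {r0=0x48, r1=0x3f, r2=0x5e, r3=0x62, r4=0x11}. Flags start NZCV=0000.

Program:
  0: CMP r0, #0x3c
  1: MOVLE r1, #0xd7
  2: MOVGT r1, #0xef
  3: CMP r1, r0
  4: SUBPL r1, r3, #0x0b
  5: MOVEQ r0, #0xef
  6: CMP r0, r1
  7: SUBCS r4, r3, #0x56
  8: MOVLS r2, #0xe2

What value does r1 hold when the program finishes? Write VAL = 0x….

[0] flags=0010 → (cmp)
[1] flags=0010 LE?F → skip
[2] flags=0010 GT?T → r1=0xef
[3] flags=1010 → (cmp)
[4] flags=1010 PL?F → skip
[5] flags=1010 EQ?F → skip
[6] flags=0000 → (cmp)
[7] flags=0000 CS?F → skip
[8] flags=0000 LS?T → r2=0xe2

VAL = 0xef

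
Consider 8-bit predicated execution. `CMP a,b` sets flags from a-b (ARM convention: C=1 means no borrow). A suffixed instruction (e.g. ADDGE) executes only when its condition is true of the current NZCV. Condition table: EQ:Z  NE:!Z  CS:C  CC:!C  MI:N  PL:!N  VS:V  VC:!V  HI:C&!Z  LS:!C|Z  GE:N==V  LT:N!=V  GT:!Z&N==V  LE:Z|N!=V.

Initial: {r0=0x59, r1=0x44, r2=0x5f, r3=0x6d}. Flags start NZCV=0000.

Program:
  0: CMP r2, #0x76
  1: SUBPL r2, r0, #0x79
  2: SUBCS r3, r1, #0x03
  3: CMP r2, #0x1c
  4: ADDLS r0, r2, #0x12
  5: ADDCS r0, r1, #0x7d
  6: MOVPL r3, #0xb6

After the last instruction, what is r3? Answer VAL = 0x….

[0] flags=1000 → (cmp)
[1] flags=1000 PL?F → skip
[2] flags=1000 CS?F → skip
[3] flags=0010 → (cmp)
[4] flags=0010 LS?F → skip
[5] flags=0010 CS?T → r0=0xc1
[6] flags=0010 PL?T → r3=0xb6

VAL = 0xb6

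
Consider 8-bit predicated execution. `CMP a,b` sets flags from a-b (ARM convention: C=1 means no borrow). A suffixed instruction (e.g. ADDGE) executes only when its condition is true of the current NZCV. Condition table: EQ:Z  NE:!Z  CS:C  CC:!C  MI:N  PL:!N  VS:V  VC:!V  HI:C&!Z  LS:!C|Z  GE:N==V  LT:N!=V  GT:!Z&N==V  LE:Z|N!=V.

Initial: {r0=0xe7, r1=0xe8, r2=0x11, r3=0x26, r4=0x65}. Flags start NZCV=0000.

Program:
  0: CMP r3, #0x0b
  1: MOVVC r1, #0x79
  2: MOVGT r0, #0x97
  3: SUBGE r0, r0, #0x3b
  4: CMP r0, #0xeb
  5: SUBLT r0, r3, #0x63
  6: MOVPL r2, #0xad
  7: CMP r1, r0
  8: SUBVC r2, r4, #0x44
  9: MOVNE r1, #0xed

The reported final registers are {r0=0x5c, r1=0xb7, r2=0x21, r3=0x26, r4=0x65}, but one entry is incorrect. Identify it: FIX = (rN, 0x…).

FIX = (r1, 0xed)

0: ✓ CMP  NZCV=0010
1: ✓ MOVVC  r1←0x79
2: ✓ MOVGT  r0←0x97
3: ✓ SUBGE  r0←0x5c
4: ✓ CMP  NZCV=0000
5: · SUBLT
6: ✓ MOVPL  r2←0xad
7: ✓ CMP  NZCV=0010
8: ✓ SUBVC  r2←0x21
9: ✓ MOVNE  r1←0xed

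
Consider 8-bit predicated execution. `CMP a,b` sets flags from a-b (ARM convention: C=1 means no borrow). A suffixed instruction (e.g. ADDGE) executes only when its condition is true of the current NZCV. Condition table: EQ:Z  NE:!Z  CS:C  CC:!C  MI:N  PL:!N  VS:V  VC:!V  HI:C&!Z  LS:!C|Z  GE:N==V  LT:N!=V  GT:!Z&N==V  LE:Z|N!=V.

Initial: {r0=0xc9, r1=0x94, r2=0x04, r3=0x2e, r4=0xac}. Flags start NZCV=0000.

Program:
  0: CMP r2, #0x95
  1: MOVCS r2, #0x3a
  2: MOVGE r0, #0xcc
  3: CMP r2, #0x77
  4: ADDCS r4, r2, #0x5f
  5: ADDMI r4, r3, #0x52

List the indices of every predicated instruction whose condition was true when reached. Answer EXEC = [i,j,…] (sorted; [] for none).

[0] flags=0000 → (cmp)
[1] flags=0000 CS?F → skip
[2] flags=0000 GE?T → r0=0xcc
[3] flags=1000 → (cmp)
[4] flags=1000 CS?F → skip
[5] flags=1000 MI?T → r4=0x80

EXEC = [2,5]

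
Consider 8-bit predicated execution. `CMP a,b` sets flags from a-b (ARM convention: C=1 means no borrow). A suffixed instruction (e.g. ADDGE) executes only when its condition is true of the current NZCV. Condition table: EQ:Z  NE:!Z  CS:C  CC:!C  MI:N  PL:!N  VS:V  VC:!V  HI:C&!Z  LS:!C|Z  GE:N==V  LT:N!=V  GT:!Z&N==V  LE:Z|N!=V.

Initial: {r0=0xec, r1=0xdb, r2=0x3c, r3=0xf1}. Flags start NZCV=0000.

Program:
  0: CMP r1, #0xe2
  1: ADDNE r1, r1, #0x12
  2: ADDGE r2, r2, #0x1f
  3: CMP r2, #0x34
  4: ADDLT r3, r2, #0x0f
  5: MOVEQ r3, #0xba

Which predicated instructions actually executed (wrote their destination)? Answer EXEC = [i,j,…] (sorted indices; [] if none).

EXEC = [1]

0: ✓ CMP  NZCV=1000
1: ✓ ADDNE  r1←0xed
2: · ADDGE
3: ✓ CMP  NZCV=0010
4: · ADDLT
5: · MOVEQ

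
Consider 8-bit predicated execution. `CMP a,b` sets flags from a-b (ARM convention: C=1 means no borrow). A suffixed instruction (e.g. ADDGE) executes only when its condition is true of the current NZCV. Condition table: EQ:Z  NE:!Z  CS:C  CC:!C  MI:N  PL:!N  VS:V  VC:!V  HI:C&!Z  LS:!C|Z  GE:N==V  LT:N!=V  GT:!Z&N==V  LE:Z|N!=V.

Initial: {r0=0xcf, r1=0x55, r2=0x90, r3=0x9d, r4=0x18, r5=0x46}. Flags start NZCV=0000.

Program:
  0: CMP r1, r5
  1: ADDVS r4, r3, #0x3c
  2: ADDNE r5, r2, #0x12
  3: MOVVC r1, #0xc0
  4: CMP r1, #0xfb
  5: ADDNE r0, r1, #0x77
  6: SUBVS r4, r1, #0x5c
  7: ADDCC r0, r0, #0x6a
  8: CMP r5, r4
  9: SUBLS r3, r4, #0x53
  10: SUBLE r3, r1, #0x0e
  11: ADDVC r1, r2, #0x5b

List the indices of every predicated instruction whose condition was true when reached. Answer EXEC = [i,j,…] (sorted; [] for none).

[0] flags=0010 → (cmp)
[1] flags=0010 VS?F → skip
[2] flags=0010 NE?T → r5=0xa2
[3] flags=0010 VC?T → r1=0xc0
[4] flags=1000 → (cmp)
[5] flags=1000 NE?T → r0=0x37
[6] flags=1000 VS?F → skip
[7] flags=1000 CC?T → r0=0xa1
[8] flags=1010 → (cmp)
[9] flags=1010 LS?F → skip
[10] flags=1010 LE?T → r3=0xb2
[11] flags=1010 VC?T → r1=0xeb

EXEC = [2,3,5,7,10,11]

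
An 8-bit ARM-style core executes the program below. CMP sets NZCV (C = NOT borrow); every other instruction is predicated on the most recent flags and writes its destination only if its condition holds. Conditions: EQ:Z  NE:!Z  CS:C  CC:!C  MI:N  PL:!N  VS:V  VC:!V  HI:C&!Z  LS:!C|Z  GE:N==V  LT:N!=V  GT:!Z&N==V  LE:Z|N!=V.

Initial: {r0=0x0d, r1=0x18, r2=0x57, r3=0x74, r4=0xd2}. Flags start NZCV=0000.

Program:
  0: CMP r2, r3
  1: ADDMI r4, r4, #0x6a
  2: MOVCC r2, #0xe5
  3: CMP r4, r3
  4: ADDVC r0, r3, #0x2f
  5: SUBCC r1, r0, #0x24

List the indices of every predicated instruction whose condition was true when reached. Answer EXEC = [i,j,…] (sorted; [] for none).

EXEC = [1,2,4,5]

0: ✓ CMP  NZCV=1000
1: ✓ ADDMI  r4←0x3c
2: ✓ MOVCC  r2←0xe5
3: ✓ CMP  NZCV=1000
4: ✓ ADDVC  r0←0xa3
5: ✓ SUBCC  r1←0x7f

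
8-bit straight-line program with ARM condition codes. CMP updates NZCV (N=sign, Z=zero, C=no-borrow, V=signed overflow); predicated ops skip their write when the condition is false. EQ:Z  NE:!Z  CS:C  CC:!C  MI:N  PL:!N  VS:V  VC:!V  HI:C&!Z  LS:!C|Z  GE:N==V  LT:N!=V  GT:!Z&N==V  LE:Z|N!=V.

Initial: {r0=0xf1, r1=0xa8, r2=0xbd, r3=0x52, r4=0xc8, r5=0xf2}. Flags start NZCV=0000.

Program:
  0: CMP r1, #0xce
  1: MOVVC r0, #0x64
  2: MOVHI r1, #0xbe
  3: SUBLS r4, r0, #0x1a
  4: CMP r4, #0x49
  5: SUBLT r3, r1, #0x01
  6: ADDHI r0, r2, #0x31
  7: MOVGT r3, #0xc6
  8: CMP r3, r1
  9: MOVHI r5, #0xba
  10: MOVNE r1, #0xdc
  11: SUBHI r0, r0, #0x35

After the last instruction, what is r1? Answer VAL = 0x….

[0] flags=1000 → (cmp)
[1] flags=1000 VC?T → r0=0x64
[2] flags=1000 HI?F → skip
[3] flags=1000 LS?T → r4=0x4a
[4] flags=0010 → (cmp)
[5] flags=0010 LT?F → skip
[6] flags=0010 HI?T → r0=0xee
[7] flags=0010 GT?T → r3=0xc6
[8] flags=0010 → (cmp)
[9] flags=0010 HI?T → r5=0xba
[10] flags=0010 NE?T → r1=0xdc
[11] flags=0010 HI?T → r0=0xb9

VAL = 0xdc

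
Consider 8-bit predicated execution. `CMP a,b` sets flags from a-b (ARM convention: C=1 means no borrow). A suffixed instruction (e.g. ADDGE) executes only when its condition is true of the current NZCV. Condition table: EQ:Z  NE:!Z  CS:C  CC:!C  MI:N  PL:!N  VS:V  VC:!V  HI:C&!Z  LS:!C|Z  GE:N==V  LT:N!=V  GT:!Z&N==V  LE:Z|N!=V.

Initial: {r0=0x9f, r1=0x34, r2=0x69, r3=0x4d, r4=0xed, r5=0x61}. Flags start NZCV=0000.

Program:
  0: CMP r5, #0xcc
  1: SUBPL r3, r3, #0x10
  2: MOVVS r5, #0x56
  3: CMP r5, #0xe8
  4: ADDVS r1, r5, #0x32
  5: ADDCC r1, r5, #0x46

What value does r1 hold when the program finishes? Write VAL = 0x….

[0] flags=1001 → (cmp)
[1] flags=1001 PL?F → skip
[2] flags=1001 VS?T → r5=0x56
[3] flags=0000 → (cmp)
[4] flags=0000 VS?F → skip
[5] flags=0000 CC?T → r1=0x9c

VAL = 0x9c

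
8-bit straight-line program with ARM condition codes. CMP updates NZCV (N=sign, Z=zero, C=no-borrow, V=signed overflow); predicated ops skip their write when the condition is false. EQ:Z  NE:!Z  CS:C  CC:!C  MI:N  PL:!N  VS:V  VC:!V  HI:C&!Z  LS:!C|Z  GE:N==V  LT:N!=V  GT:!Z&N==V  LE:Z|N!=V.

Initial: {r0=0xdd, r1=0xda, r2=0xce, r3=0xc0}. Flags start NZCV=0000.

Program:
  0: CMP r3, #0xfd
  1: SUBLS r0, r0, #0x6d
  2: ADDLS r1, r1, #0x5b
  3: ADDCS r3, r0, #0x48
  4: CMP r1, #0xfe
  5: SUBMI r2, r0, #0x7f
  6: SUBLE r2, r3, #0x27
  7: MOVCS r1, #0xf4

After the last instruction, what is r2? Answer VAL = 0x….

[0] flags=1000 → (cmp)
[1] flags=1000 LS?T → r0=0x70
[2] flags=1000 LS?T → r1=0x35
[3] flags=1000 CS?F → skip
[4] flags=0000 → (cmp)
[5] flags=0000 MI?F → skip
[6] flags=0000 LE?F → skip
[7] flags=0000 CS?F → skip

VAL = 0xce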